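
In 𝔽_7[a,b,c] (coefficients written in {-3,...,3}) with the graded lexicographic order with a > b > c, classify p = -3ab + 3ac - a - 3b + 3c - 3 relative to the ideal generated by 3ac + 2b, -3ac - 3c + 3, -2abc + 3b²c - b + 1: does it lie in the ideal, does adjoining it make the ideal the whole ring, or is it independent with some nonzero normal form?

First compute the reduced Gröbner basis of I by Buchberger's algorithm.
f_1 = 3ac + 2b, LT = ac.
f_2 = -3ac - 3c + 3, LT = ac.
f_3 = -2abc + 3b²c - b + 1, LT = abc.

S(f_1,f_2): lcm = ac. S = 3b - c + 1.
  leading term b: no divisor's leading term divides it; move 3b to the remainder.
  leading term c: no divisor's leading term divides it; move -c to the remainder.
  leading term 1: no divisor's leading term divides it; move 1 to the remainder.
  remainder 3b - c + 1 ≠ 0; add h_4 = 3b - c + 1 to the basis.

S(f_1,f_3): lcm = abc. S = -2b²c + 3b² + 3b - 3.
  leading term b²c: subtract (-3bc)·h_4 from -2b²c + 3b² + 3b - 3 → -3bc² + 3b² + 3bc + 3b - 3
  leading term bc²: subtract (-c²)·h_4 from -3bc² + 3b² + 3bc + 3b - 3 → -c³ + 3b² + 3bc + c² + 3b - 3
  leading term c³: no divisor's leading term divides it; move -c³ to the remainder.
  leading term b²: subtract (b)·h_4 from 3b² + 3bc + c² + 3b - 3 → -3bc + c² + 2b - 3
  leading term bc: subtract (-c)·h_4 from -3bc + c² + 2b - 3 → 2b + c - 3
  leading term b: subtract (3)·h_4 from 2b + c - 3 → -3c + 1
  leading term c: no divisor's leading term divides it; move -3c to the remainder.
  leading term 1: no divisor's leading term divides it; move 1 to the remainder.
  remainder -c³ - 3c + 1 ≠ 0; add h_5 = -c³ - 3c + 1 to the basis.

S(f_1,h_5): lcm = ac³. S = 3bc² - 3ac + a.
  leading term bc²: subtract (c²)·h_4 from 3bc² - 3ac + a → c³ - 3ac - c² + a
  leading term c³: subtract (-1)·h_5 from c³ - 3ac - c² + a → -3ac - c² + a - 3c + 1
  leading term ac: subtract (-1)·f_1 from -3ac - c² + a - 3c + 1 → -c² + a + 2b - 3c + 1
  leading term c²: no divisor's leading term divides it; move -c² to the remainder.
  leading term a: no divisor's leading term divides it; move a to the remainder.
  leading term b: subtract (3)·h_4 from 2b - 3c + 1 → -2
  leading term 1: no divisor's leading term divides it; move -2 to the remainder.
  remainder -c² + a - 2 ≠ 0; add h_6 = -c² + a - 2 to the basis.

S(f_1,h_6): lcm = ac². S = a² + 3bc - 2a.
  leading term a²: no divisor's leading term divides it; move a² to the remainder.
  leading term bc: subtract (c)·h_4 from 3bc - 2a → c² - 2a - c
  leading term c²: subtract (-1)·h_6 from c² - 2a - c → -a - c - 2
  leading term a: no divisor's leading term divides it; move -a to the remainder.
  leading term c: no divisor's leading term divides it; move -c to the remainder.
  leading term 1: no divisor's leading term divides it; move -2 to the remainder.
  remainder a² - a - c - 2 ≠ 0; add h_7 = a² - a - c - 2 to the basis.

The other S-polynomials (S(f_2,f_3), S(f_1,h_4), S(f_2,h_4), S(f_3,h_4), S(f_2,h_5), S(f_3,h_5), S(h_4,h_5), S(f_2,h_6), S(f_3,h_6), S(h_4,h_6), S(h_5,h_6), S(f_1,h_7), S(f_2,h_7), S(f_3,h_7), S(h_4,h_7), S(h_5,h_7), S(h_6,h_7)) all reduce to 0 modulo the current basis, so we have a Gröbner basis.
Inter-reduce: drop elements whose leading term is divisible by another's, tail-reduce, and make monic.
Reduced Gröbner basis: {a² - a - c - 2, ac + c - 1, c² - a + 2, b + 2c - 2}.
Label its elements g_1 = a² - a - c - 2, g_2 = ac + c - 1, g_3 = c² - a + 2, g_4 = b + 2c - 2.

Reduce p = -3ab + 3ac - a - 3b + 3c - 3 modulo G:
  leading term ab: subtract (-3a)·g_4 from -3ab + 3ac - a - 3b + 3c - 3 → 2ac - 3b + 3c - 3
  leading term ac: subtract (2)·g_2 from 2ac - 3b + 3c - 3 → -3b + c - 1
  leading term b: subtract (-3)·g_4 from -3b + c - 1 → 0
  normal form = 0.
Since the normal form is 0, p ∈ I.

-3ab + 3ac - a - 3b + 3c - 3 lies in I (it reduces to 0).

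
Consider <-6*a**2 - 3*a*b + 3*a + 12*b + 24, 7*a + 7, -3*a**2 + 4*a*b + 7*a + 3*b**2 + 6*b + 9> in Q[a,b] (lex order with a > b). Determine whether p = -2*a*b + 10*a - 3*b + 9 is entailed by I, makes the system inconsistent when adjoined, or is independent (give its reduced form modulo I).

-2*a*b + 10*a - 3*b + 9 lies in I (it reduces to 0).

First compute the reduced Gröbner basis of I by Buchberger's algorithm.
f_1 = -6*a**2 - 3*a*b + 3*a + 12*b + 24, LT = a**2.
f_2 = 7*a + 7, LT = a.
f_3 = -3*a**2 + 4*a*b + 7*a + 3*b**2 + 6*b + 9, LT = a**2.

S(f_1,f_2): lcm = a**2. S = 1/2*a*b - 3/2*a - 2*b - 4.
  reduce S modulo (f_1, f_2, f_3):
  remainder -5/2*b - 5/2 ≠ 0; add h_4 = -5/2*b - 5/2 to the basis.

The other S-polynomials (S(f_1,f_3), S(f_2,f_3), S(f_1,h_4), S(f_2,h_4), S(f_3,h_4)) all reduce to 0 modulo the current basis, so we have a Gröbner basis.
Inter-reduce: drop elements whose leading term is divisible by another's, tail-reduce, and make monic.
Reduced Gröbner basis: {a + 1, b + 1}.
Label its elements g_1 = a + 1, g_2 = b + 1.

Reduce p = -2*a*b + 10*a - 3*b + 9 modulo G:
  leading term a*b: subtract (-2*b)·g_1 from -2*a*b + 10*a - 3*b + 9 → 10*a - b + 9
  leading term a: subtract (10)·g_1 from 10*a - b + 9 → -b - 1
  leading term b: subtract (-1)·g_2 from -b - 1 → 0
  normal form = 0.
Since the normal form is 0, p ∈ I.

Ideal membership is decidable via reduction modulo a Gröbner basis.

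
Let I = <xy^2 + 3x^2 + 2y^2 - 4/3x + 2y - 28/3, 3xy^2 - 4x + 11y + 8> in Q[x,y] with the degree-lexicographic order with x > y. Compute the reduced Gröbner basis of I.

f_1 = xy^2 + 3x^2 + 2y^2 - 4/3x + 2y - 28/3, LT = xy^2.
f_2 = 3xy^2 - 4x + 11y + 8, LT = xy^2.

S(f_1,f_2): lcm = xy^2. S = 3x^2 + 2y^2 - 5/3y - 12.
  leading term x^2: no divisor's leading term divides it; move 3x^2 to the remainder.
  leading term y^2: no divisor's leading term divides it; move 2y^2 to the remainder.
  leading term y: no divisor's leading term divides it; move -5/3y to the remainder.
  leading term 1: no divisor's leading term divides it; move -12 to the remainder.
  remainder 3x^2 + 2y^2 - 5/3y - 12 ≠ 0; add g_3 = 3x^2 + 2y^2 - 5/3y - 12 to the basis.

S(f_1,g_3): lcm = x^2y^2. S = -2/3y^4 + 3x^3 + 2xy^2 + 5/9y^3 - 4/3x^2 + 2xy + 4y^2 - 28/3x.
  leading term y^4: no divisor's leading term divides it; move -2/3y^4 to the remainder.
  leading term x^3: subtract (x)·g_3 from 3x^3 + 2xy^2 + 5/9y^3 - 4/3x^2 + 2xy + 4y^2 - 28/3x → 5/9y^3 - 4/3x^2 + 11/3xy + 4y^2 + 8/3x
  leading term y^3: no divisor's leading term divides it; move 5/9y^3 to the remainder.
  leading term x^2: subtract (-4/9)·g_3 from -4/3x^2 + 11/3xy + 4y^2 + 8/3x → 11/3xy + 44/9y^2 + 8/3x - 20/27y - 16/3
  leading term xy: no divisor's leading term divides it; move 11/3xy to the remainder.
  leading term y^2: no divisor's leading term divides it; move 44/9y^2 to the remainder.
  leading term x: no divisor's leading term divides it; move 8/3x to the remainder.
  leading term y: no divisor's leading term divides it; move -20/27y to the remainder.
  leading term 1: no divisor's leading term divides it; move -16/3 to the remainder.
  remainder -2/3y^4 + 5/9y^3 + 11/3xy + 44/9y^2 + 8/3x - 20/27y - 16/3 ≠ 0; add g_4 = -2/3y^4 + 5/9y^3 + 11/3xy + 44/9y^2 + 8/3x - 20/27y - 16/3 to the basis.

S(f_2,g_3): lcm = x^2y^2. S = -2/3y^4 + 5/9y^3 - 4/3x^2 + 11/3xy + 4y^2 + 8/3x.
  leading term y^4: subtract (1)·g_4 from -2/3y^4 + 5/9y^3 - 4/3x^2 + 11/3xy + 4y^2 + 8/3x → -4/3x^2 - 8/9y^2 + 20/27y + 16/3
  leading term x^2: subtract (-4/9)·g_3 from -4/3x^2 - 8/9y^2 + 20/27y + 16/3 → 0
  remainder 0.

S(f_1,g_4): lcm = xy^4. S = 3x^2y^2 + 5/6xy^3 + 2y^4 + 11/2x^2y + 6xy^2 + 2y^3 + 4x^2 - 10/9xy - 28/3y^2 - 8x.
  leading term x^2y^2: subtract (3x)·f_1 from 3x^2y^2 + 5/6xy^3 + 2y^4 + 11/2x^2y + 6xy^2 + 2y^3 + 4x^2 - 10/9xy - 28/3y^2 - 8x → 5/6xy^3 + 2y^4 - 9x^3 + 11/2x^2y + 2y^3 + 8x^2 - 64/9xy - 28/3y^2 + 20x
  leading term xy^3: subtract (5/6y)·f_1 from 5/6xy^3 + 2y^4 - 9x^3 + 11/2x^2y + 2y^3 + 8x^2 - 64/9xy - 28/3y^2 + 20x → 2y^4 - 9x^3 + 3x^2y + 1/3y^3 + 8x^2 - 6xy - 11y^2 + 20x + 70/9y
  leading term y^4: subtract (-3)·g_4 from 2y^4 - 9x^3 + 3x^2y + 1/3y^3 + 8x^2 - 6xy - 11y^2 + 20x + 70/9y → -9x^3 + 3x^2y + 2y^3 + 8x^2 + 5xy + 11/3y^2 + 28x + 50/9y - 16
  leading term x^3: subtract (-3x)·g_3 from -9x^3 + 3x^2y + 2y^3 + 8x^2 + 5xy + 11/3y^2 + 28x + 50/9y - 16 → 3x^2y + 6xy^2 + 2y^3 + 8x^2 + 11/3y^2 - 8x + 50/9y - 16
  leading term x^2y: subtract (y)·g_3 from 3x^2y + 6xy^2 + 2y^3 + 8x^2 + 11/3y^2 - 8x + 50/9y - 16 → 6xy^2 + 8x^2 + 16/3y^2 - 8x + 158/9y - 16
  leading term xy^2: subtract (6)·f_1 from 6xy^2 + 8x^2 + 16/3y^2 - 8x + 158/9y - 16 → -10x^2 - 20/3y^2 + 50/9y + 40
  leading term x^2: subtract (-10/3)·g_3 from -10x^2 - 20/3y^2 + 50/9y + 40 → 0
  remainder 0.

S(f_2,g_4): lcm = xy^4. S = 5/6xy^3 + 11/2x^2y + 6xy^2 + 11/3y^3 + 4x^2 - 10/9xy + 8/3y^2 - 8x.
  leading term xy^3: subtract (5/6y)·f_1 from 5/6xy^3 + 11/2x^2y + 6xy^2 + 11/3y^3 + 4x^2 - 10/9xy + 8/3y^2 - 8x → 3x^2y + 6xy^2 + 2y^3 + 4x^2 + y^2 - 8x + 70/9y
  leading term x^2y: subtract (y)·g_3 from 3x^2y + 6xy^2 + 2y^3 + 4x^2 + y^2 - 8x + 70/9y → 6xy^2 + 4x^2 + 8/3y^2 - 8x + 178/9y
  leading term xy^2: subtract (6)·f_1 from 6xy^2 + 4x^2 + 8/3y^2 - 8x + 178/9y → -14x^2 - 28/3y^2 + 70/9y + 56
  leading term x^2: subtract (-14/3)·g_3 from -14x^2 - 28/3y^2 + 70/9y + 56 → 0
  remainder 0.

S(g_3,g_4): leading monomials are coprime, so the S-polynomial reduces to 0 (Buchberger's first criterion).
Every S-polynomial of the final basis reduces to 0, so we have a Gröbner basis.
Inter-reduce: drop elements whose leading term is divisible by another's, tail-reduce, and make monic.

G = {y^4 - 5/6y^3 - 11/2xy - 22/3y^2 - 4x + 10/9y + 8, xy^2 - 4/3x + 11/3y + 8/3, x^2 + 2/3y^2 - 5/9y - 4}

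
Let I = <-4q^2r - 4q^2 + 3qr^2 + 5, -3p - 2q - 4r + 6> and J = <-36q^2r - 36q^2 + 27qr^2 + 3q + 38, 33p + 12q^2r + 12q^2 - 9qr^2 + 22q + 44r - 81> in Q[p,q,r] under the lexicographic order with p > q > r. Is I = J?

Equality of ideals is decidable: compute both reduced Gröbner bases (unique for the ordering) and check whether they agree.
Buchberger on the first generating set:
f_1 = -4q^2r - 4q^2 + 3qr^2 + 5, LT = q^2r.
f_2 = -3p - 2q - 4r + 6, LT = p.

The S-polynomials (S(f_1,f_2)) all reduce to 0 modulo the current basis, so we have a Gröbner basis.
Inter-reduce: drop elements whose leading term is divisible by another's, tail-reduce, and make monic.
Reduced Gröbner basis: {p + 2/3q + 4/3r - 2, q^2r + q^2 - 3/4qr^2 - 5/4}.

Buchberger on the second generating set:
h_1 = -36q^2r - 36q^2 + 27qr^2 + 3q + 38, LT = q^2r.
h_2 = 33p + 12q^2r + 12q^2 - 9qr^2 + 22q + 44r - 81, LT = p.

The S-polynomials (S(h_1,h_2)) all reduce to 0 modulo the current basis, so we have a Gröbner basis.
Inter-reduce: drop elements whose leading term is divisible by another's, tail-reduce, and make monic.
Reduced Gröbner basis: {p + 23/33q + 4/3r - 205/99, q^2r + q^2 - 3/4qr^2 - 1/12q - 19/18}.

These differ, so the ideals are not equal.

No, the ideals differ.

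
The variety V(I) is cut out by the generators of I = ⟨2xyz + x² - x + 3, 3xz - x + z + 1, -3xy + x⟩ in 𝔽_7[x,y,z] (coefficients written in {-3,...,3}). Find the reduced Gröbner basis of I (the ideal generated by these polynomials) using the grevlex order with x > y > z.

f_1 = 2xyz + x² - x + 3, LT = xyz.
f_2 = 3xz - x + z + 1, LT = xz.
f_3 = -3xy + x, LT = xy.

S(f_1,f_2): lcm = xyz. S = -3x² - 2xy + 2yz + 3x + 2y - 2.
  leading term x²: no divisor's leading term divides it; move -3x² to the remainder.
  leading term xy: subtract (3)·f_3 from -2xy + 2yz + 3x + 2y - 2 → 2yz + 2y - 2
  leading term yz: no divisor's leading term divides it; move 2yz to the remainder.
  leading term y: no divisor's leading term divides it; move 2y to the remainder.
  leading term 1: no divisor's leading term divides it; move -2 to the remainder.
  remainder -3x² + 2yz + 2y - 2 ≠ 0; add g_4 = -3x² + 2yz + 2y - 2 to the basis.

S(f_1,f_3): lcm = xyz. S = -3x² - 2xz + 3x - 2.
  leading term x²: subtract (1)·g_4 from -3x² - 2xz + 3x - 2 → -2xz - 2yz + 3x - 2y
  leading term xz: subtract (-3)·f_2 from -2xz - 2yz + 3x - 2y → -2yz - 2y + 3z + 3
  leading term yz: no divisor's leading term divides it; move -2yz to the remainder.
  leading term y: no divisor's leading term divides it; move -2y to the remainder.
  leading term z: no divisor's leading term divides it; move 3z to the remainder.
  leading term 1: no divisor's leading term divides it; move 3 to the remainder.
  remainder -2yz - 2y + 3z + 3 ≠ 0; add g_5 = -2yz - 2y + 3z + 3 to the basis.

S(f_1,g_4): lcm = x²yz. S = 3y²z² - 3x³ + 3y²z + 3x² - 3yz - 2x.
  leading term y²z²: subtract (2yz)·g_5 from 3y²z² - 3x³ + 3y²z + 3x² - 3yz - 2x → -3x³ + yz² + 3x² - 2yz - 2x
  leading term x³: subtract (x)·g_4 from -3x³ + yz² + 3x² - 2yz - 2x → -2xyz + yz² + 3x² - 2xy - 2yz
  leading term xyz: subtract (-1)·f_1 from -2xyz + yz² + 3x² - 2xy - 2yz → yz² - 3x² - 2xy - 2yz - x + 3
  leading term yz²: subtract (3z)·g_5 from yz² - 3x² - 2xy - 2yz - x + 3 → -3x² - 2xy - 3yz - 2z² - x - 2z + 3
  leading term x²: subtract (1)·g_4 from -3x² - 2xy - 3yz - 2z² - x - 2z + 3 → -2xy + 2yz - 2z² - x - 2y - 2z - 2
  leading term xy: subtract (3)·f_3 from -2xy + 2yz - 2z² - x - 2y - 2z - 2 → 2yz - 2z² + 3x - 2y - 2z - 2
  leading term yz: subtract (-1)·g_5 from 2yz - 2z² + 3x - 2y - 2z - 2 → -2z² + 3x + 3y + z + 1
  leading term z²: no divisor's leading term divides it; move -2z² to the remainder.
  leading term x: no divisor's leading term divides it; move 3x to the remainder.
  leading term y: no divisor's leading term divides it; move 3y to the remainder.
  leading term z: no divisor's leading term divides it; move z to the remainder.
  leading term 1: no divisor's leading term divides it; move 1 to the remainder.
  remainder -2z² + 3x + 3y + z + 1 ≠ 0; add g_6 = -2z² + 3x + 3y + z + 1 to the basis.

S(f_2,g_4): lcm = x²z. S = 3yz² + 2x² - 2xz + 3yz - 2x - 3z.
  leading term yz²: subtract (2z)·g_5 from 3yz² + 2x² - 2xz + 3yz - 2x - 3z → 2x² - 2xz + z² - 2x - 2z
  leading term x²: subtract (-3)·g_4 from 2x² - 2xz + z² - 2x - 2z → -2xz - yz + z² - 2x - y - 2z + 1
  leading term xz: subtract (-3)·f_2 from -2xz - yz + z² - 2x - y - 2z + 1 → -yz + z² + 2x - y + z - 3
  leading term yz: subtract (-3)·g_5 from -yz + z² + 2x - y + z - 3 → z² + 2x + 3z - 1
  leading term z²: subtract (3)·g_6 from z² + 2x + 3z - 1 → -2y + 3
  leading term y: no divisor's leading term divides it; move -2y to the remainder.
  leading term 1: no divisor's leading term divides it; move 3 to the remainder.
  remainder -2y + 3 ≠ 0; add g_7 = -2y + 3 to the basis.

The other S-polynomials (S(f_2,f_3), S(f_3,g_4), S(f_1,g_5), S(f_2,g_5), S(f_3,g_5), S(g_4,g_5), S(f_1,g_6), S(f_2,g_6), S(f_3,g_6), S(g_4,g_6), S(g_5,g_6), S(f_1,g_7), S(f_2,g_7), S(f_3,g_7), S(g_4,g_7), S(g_5,g_7), S(g_6,g_7)) all reduce to 0 modulo the current basis, so we have a Gröbner basis.
Inter-reduce: drop elements whose leading term is divisible by another's, tail-reduce, and make monic.

G = {x² - z + 2, xz + 2x - 2z - 2, z² + 2x + 3z - 1, y + 2}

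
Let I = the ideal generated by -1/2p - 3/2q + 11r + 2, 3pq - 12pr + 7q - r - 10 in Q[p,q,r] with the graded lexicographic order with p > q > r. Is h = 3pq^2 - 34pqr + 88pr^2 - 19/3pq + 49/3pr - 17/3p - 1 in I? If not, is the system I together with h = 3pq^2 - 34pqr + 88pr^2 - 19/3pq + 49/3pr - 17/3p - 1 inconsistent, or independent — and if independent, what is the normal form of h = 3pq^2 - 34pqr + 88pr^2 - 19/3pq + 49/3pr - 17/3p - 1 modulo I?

3pq^2 - 34pqr + 88pr^2 - 19/3pq + 49/3pr - 17/3p - 1 is independent of I; its normal form modulo I is 27q - 198r - 37.

First compute the reduced Gröbner basis of I by Buchberger's algorithm.
f_1 = -1/2p - 3/2q + 11r + 2, LT = p.
f_2 = 3pq - 12pr + 7q - r - 10, LT = pq.

S(f_1,f_2): lcm = pq. S = 4pr + 3q^2 - 22qr - 19/3q + 1/3r + 10/3.
  reduce S modulo (f_1, f_2):
  remainder 3q^2 - 34qr + 88r^2 - 19/3q + 49/3r + 10/3 ≠ 0; add k_3 = 3q^2 - 34qr + 88r^2 - 19/3q + 49/3r + 10/3 to the basis.

The other S-polynomials (S(f_1,k_3), S(f_2,k_3)) all reduce to 0 modulo the current basis, so we have a Gröbner basis.
Inter-reduce: drop elements whose leading term is divisible by another's, tail-reduce, and make monic.
Reduced Gröbner basis: {q^2 - 34/3qr + 88/3r^2 - 19/9q + 49/9r + 10/9, p + 3q - 22r - 4}.
Label its elements g_1 = q^2 - 34/3qr + 88/3r^2 - 19/9q + 49/9r + 10/9, g_2 = p + 3q - 22r - 4.

Reduce h = 3pq^2 - 34pqr + 88pr^2 - 19/3pq + 49/3pr - 17/3p - 1 modulo G:
  leading term pq^2: subtract (3p)·g_1 from 3pq^2 - 34pqr + 88pr^2 - 19/3pq + 49/3pr - 17/3p - 1 → -9p - 1
  leading term p: subtract (-9)·g_2 from -9p - 1 → 27q - 198r - 37
  leading term q: no divisor's leading term divides it; move 27q to the remainder.
  leading term r: no divisor's leading term divides it; move -198r to the remainder.
  leading term 1: no divisor's leading term divides it; move -37 to the remainder.
  normal form = 27q - 198r - 37.
The normal form is nonzero, so h ∉ I. Since h minus its normal form lies in I, I + (h) = I + (n) where n = 27q - 198r - 37; decide whether this ideal is the whole ring.
Run Buchberger on G together with n (pairs among the g_i already reduce to 0 since G is a Gröbner basis):
g_1 = q^2 - 34/3qr + 88/3r^2 - 19/9q + 49/9r + 10/9, LT = q^2.
g_2 = p + 3q - 22r - 4, LT = p.
n = 27q - 198r - 37, LT = q.

S(g_1,n): lcm = q^2. S = -4qr + 88/3r^2 - 20/27q + 49/9r + 10/9.
  reduce S modulo (g_1, g_2, n):
  remainder -443/81r + 70/729 ≠ 0; add m_4 = -443/81r + 70/729 to the basis.

The other S-polynomials (S(g_1,g_2), S(g_2,n), S(g_1,m_4), S(g_2,m_4), S(n,m_4)) all reduce to 0 modulo the current basis, so we have a Gröbner basis.
Inter-reduce: drop elements whose leading term is divisible by another's, tail-reduce, and make monic.
Reduced Gröbner basis: {p + 1/9, q - 5977/3987, r - 70/3987}.
The reduced Gröbner basis of I + (h) is {p + 1/9, q - 5977/3987, r - 70/3987} ≠ {1}, a proper ideal, so the enlarged system stays consistent: h is independent of I, with normal form 27q - 198r - 37.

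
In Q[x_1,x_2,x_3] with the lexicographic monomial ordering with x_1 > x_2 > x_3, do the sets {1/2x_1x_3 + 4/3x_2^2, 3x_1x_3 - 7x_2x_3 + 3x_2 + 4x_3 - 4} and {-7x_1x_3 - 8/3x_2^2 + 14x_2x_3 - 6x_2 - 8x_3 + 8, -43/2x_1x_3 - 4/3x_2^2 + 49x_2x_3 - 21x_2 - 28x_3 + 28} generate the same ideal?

Equality of ideals is decidable: compute both reduced Gröbner bases (unique for the ordering) and check whether they agree.
Buchberger on the first generating set:
f_1 = 1/2x_1x_3 + 4/3x_2^2, LT = x_1x_3.
f_2 = 3x_1x_3 - 7x_2x_3 + 3x_2 + 4x_3 - 4, LT = x_1x_3.

S(f_1,f_2): lcm = x_1x_3. S = 8/3x_2^2 + 7/3x_2x_3 - x_2 - 4/3x_3 + 4/3.
  leading term x_2^2: no divisor's leading term divides it; move 8/3x_2^2 to the remainder.
  leading term x_2x_3: no divisor's leading term divides it; move 7/3x_2x_3 to the remainder.
  leading term x_2: no divisor's leading term divides it; move -x_2 to the remainder.
  leading term x_3: no divisor's leading term divides it; move -4/3x_3 to the remainder.
  leading term 1: no divisor's leading term divides it; move 4/3 to the remainder.
  remainder 8/3x_2^2 + 7/3x_2x_3 - x_2 - 4/3x_3 + 4/3 ≠ 0; add g_3 = 8/3x_2^2 + 7/3x_2x_3 - x_2 - 4/3x_3 + 4/3 to the basis.

The other S-polynomials (S(f_1,g_3), S(f_2,g_3)) all reduce to 0 modulo the current basis, so we have a Gröbner basis.
Inter-reduce: drop elements whose leading term is divisible by another's, tail-reduce, and make monic.
Reduced Gröbner basis: {x_1x_3 - 7/3x_2x_3 + x_2 + 4/3x_3 - 4/3, x_2^2 + 7/8x_2x_3 - 3/8x_2 - 1/2x_3 + 1/2}.

Buchberger on the second generating set:
h_1 = -7x_1x_3 - 8/3x_2^2 + 14x_2x_3 - 6x_2 - 8x_3 + 8, LT = x_1x_3.
h_2 = -43/2x_1x_3 - 4/3x_2^2 + 49x_2x_3 - 21x_2 - 28x_3 + 28, LT = x_1x_3.

S(h_1,h_2): lcm = x_1x_3. S = 96/301x_2^2 + 12/43x_2x_3 - 36/301x_2 - 48/301x_3 + 48/301.
  leading term x_2^2: no divisor's leading term divides it; move 96/301x_2^2 to the remainder.
  leading term x_2x_3: no divisor's leading term divides it; move 12/43x_2x_3 to the remainder.
  leading term x_2: no divisor's leading term divides it; move -36/301x_2 to the remainder.
  leading term x_3: no divisor's leading term divides it; move -48/301x_3 to the remainder.
  leading term 1: no divisor's leading term divides it; move 48/301 to the remainder.
  remainder 96/301x_2^2 + 12/43x_2x_3 - 36/301x_2 - 48/301x_3 + 48/301 ≠ 0; add k_3 = 96/301x_2^2 + 12/43x_2x_3 - 36/301x_2 - 48/301x_3 + 48/301 to the basis.

The other S-polynomials (S(h_1,k_3), S(h_2,k_3)) all reduce to 0 modulo the current basis, so we have a Gröbner basis.
Inter-reduce: drop elements whose leading term is divisible by another's, tail-reduce, and make monic.
Reduced Gröbner basis: {x_1x_3 - 7/3x_2x_3 + x_2 + 4/3x_3 - 4/3, x_2^2 + 7/8x_2x_3 - 3/8x_2 - 1/2x_3 + 1/2}.

Same reduced basis, so the two generating sets span the same ideal.

Yes, the ideals are equal.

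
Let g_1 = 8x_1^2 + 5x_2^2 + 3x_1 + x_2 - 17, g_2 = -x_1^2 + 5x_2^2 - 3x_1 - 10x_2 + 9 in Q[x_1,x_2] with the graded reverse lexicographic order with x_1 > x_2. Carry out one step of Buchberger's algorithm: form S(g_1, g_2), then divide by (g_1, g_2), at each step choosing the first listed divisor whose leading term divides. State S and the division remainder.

lcm(LM(g_1), LM(g_2)) = x_1^2.
S = (lcm/LT(g_1))·g_1 − (lcm/LT(g_2))·g_2 = 45/8x_2^2 - 21/8x_1 - 79/8x_2 + 55/8.
Reduce S modulo (g_1, g_2) in that order:
  leading term x_2^2: no divisor's leading term divides it; move 45/8x_2^2 to the remainder.
  leading term x_1: no divisor's leading term divides it; move -21/8x_1 to the remainder.
  leading term x_2: no divisor's leading term divides it; move -79/8x_2 to the remainder.
  leading term 1: no divisor's leading term divides it; move 55/8 to the remainder.
The remainder 45/8x_2^2 - 21/8x_1 - 79/8x_2 + 55/8 is nonzero, so it would be added as the next basis element.

S(g_1, g_2) = 45/8x_2^2 - 21/8x_1 - 79/8x_2 + 55/8; remainder on division = 45/8x_2^2 - 21/8x_1 - 79/8x_2 + 55/8.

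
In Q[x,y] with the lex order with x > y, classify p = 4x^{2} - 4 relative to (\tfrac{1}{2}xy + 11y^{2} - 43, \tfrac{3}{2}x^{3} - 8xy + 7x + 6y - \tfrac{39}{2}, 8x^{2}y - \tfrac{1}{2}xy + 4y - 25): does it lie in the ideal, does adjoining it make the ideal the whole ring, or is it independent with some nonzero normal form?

4x^{2} - 4 lies in I (it reduces to 0).

First compute the reduced Gröbner basis of I by Buchberger's algorithm.
f_1 = \tfrac{1}{2}xy + 11y^{2} - 43, LT = xy.
f_2 = \tfrac{3}{2}x^{3} - 8xy + 7x + 6y - \tfrac{39}{2}, LT = x^{3}.
f_3 = 8x^{2}y - \tfrac{1}{2}xy + 4y - 25, LT = x^{2}y.

S(f_1,f_2): lcm = x^{3}y. S = 22x^{2}y^{2} - 86x^{2} + \tfrac{16}{3}xy^{2} - \tfrac{14}{3}xy - 4y^{2} + 13y.
  reduce S modulo (f_1, f_2, f_3):
  remainder -86x^{2} + 10648y^{4} - \tfrac{352}{3}y^{3} - \tfrac{249448}{3}y^{2} + \tfrac{1415}{3}y + \tfrac{486932}{3} ≠ 0; add h_4 = -86x^{2} + 10648y^{4} - \tfrac{352}{3}y^{3} - \tfrac{249448}{3}y^{2} + \tfrac{1415}{3}y + \tfrac{486932}{3} to the basis.

S(f_1,f_3): lcm = x^{2}y. S = 22xy^{2} + \tfrac{1}{16}xy - 86x - \tfrac{1}{2}y + \tfrac{25}{8}.
  reduce S modulo (f_1, f_2, f_3, h_4):
  remainder -86x - 484y^{3} - \tfrac{11}{8}y^{2} + \tfrac{3783}{2}y + \tfrac{17}{2} ≠ 0; add h_5 = -86x - 484y^{3} - \tfrac{11}{8}y^{2} + \tfrac{3783}{2}y + \tfrac{17}{2} to the basis.

S(f_2,f_3): lcm = x^{3}y. S = \tfrac{1}{16}x^{2}y - \tfrac{16}{3}xy^{2} + \tfrac{25}{6}xy + \tfrac{25}{8}x + 4y^{2} - 13y.
  reduce S modulo (f_1, f_2, f_3, h_4, h_5):
  remainder \tfrac{51469}{516}y^{3} - \tfrac{362449}{4128}y^{2} - \tfrac{415861}{1032}y + \tfrac{370667}{1032} ≠ 0; add h_6 = \tfrac{51469}{516}y^{3} - \tfrac{362449}{4128}y^{2} - \tfrac{415861}{1032}y + \tfrac{370667}{1032} to the basis.

S(f_1,h_4): lcm = x^{2}y. S = 22xy^{2} - 86x + \tfrac{5324}{43}y^{5} - \tfrac{176}{129}y^{4} - \tfrac{124724}{129}y^{3} + \tfrac{1415}{258}y^{2} + \tfrac{5662}{3}y.
  reduce S modulo (f_1, f_2, f_3, h_4, h_5, h_6):
  remainder -\tfrac{4347554003088061}{13112004971392}y^{2} - \tfrac{313347854905427}{140954053442464}y + \tfrac{187571517842597477}{140954053442464} ≠ 0; add h_7 = -\tfrac{4347554003088061}{13112004971392}y^{2} - \tfrac{313347854905427}{140954053442464}y + \tfrac{187571517842597477}{140954053442464} to the basis.

S(f_1,h_5): lcm = xy. S = -\tfrac{242}{43}y^{4} - \tfrac{11}{688}y^{3} + \tfrac{7567}{172}y^{2} + \tfrac{17}{172}y - 86.
  reduce S modulo (f_1, f_2, f_3, h_4, h_5, h_6, h_7):
  remainder \tfrac{750394947822769}{4347554003088061}y - \tfrac{1500789895645538}{4347554003088061} ≠ 0; add h_8 = \tfrac{750394947822769}{4347554003088061}y - \tfrac{1500789895645538}{4347554003088061} to the basis.

The other S-polynomials (S(f_2,h_4), S(f_3,h_4), S(f_2,h_5), S(f_3,h_5), S(h_4,h_5), S(f_1,h_6), S(f_2,h_6), S(f_3,h_6), S(h_4,h_6), S(h_5,h_6), S(f_1,h_7), S(f_2,h_7), S(f_3,h_7), S(h_4,h_7), S(h_5,h_7), S(h_6,h_7), S(f_1,h_8), S(f_2,h_8), S(f_3,h_8), S(h_4,h_8), S(h_5,h_8), S(h_6,h_8), S(h_7,h_8)) all reduce to 0 modulo the current basis, so we have a Gröbner basis.
Inter-reduce: drop elements whose leading term is divisible by another's, tail-reduce, and make monic.
Reduced Gröbner basis: {x + 1, y - 2}.
Label its elements g_1 = x + 1, g_2 = y - 2.

Reduce p = 4x^{2} - 4 modulo G:
  leading term x^{2}: subtract (4x)·g_1 from 4x^{2} - 4 → -4x - 4
  leading term x: subtract (-4)·g_1 from -4x - 4 → 0
  normal form = 0.
Since the normal form is 0, p ∈ I.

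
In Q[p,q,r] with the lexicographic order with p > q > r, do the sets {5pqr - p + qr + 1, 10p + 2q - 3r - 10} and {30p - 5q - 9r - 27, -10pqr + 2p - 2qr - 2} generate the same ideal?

No, the ideals differ.

Two ideals are equal iff their reduced Gröbner bases coincide (the reduced basis is unique for a fixed ordering).
Buchberger on the first generating set:
f_1 = 5pqr - p + qr + 1, LT = pqr.
f_2 = 10p + 2q - 3r - 10, LT = p.

S(f_1,f_2): lcm = pqr. S = -1/5p - 1/5q^2r + 3/10qr^2 + 6/5qr + 1/5.
  leading term p: subtract (-1/50)·f_2 from -1/5p - 1/5q^2r + 3/10qr^2 + 6/5qr + 1/5 → -1/5q^2r + 3/10qr^2 + 6/5qr + 1/25q - 3/50r
  leading term q^2r: no divisor's leading term divides it; move -1/5q^2r to the remainder.
  leading term qr^2: no divisor's leading term divides it; move 3/10qr^2 to the remainder.
  leading term qr: no divisor's leading term divides it; move 6/5qr to the remainder.
  leading term q: no divisor's leading term divides it; move 1/25q to the remainder.
  leading term r: no divisor's leading term divides it; move -3/50r to the remainder.
  remainder -1/5q^2r + 3/10qr^2 + 6/5qr + 1/25q - 3/50r ≠ 0; add g_3 = -1/5q^2r + 3/10qr^2 + 6/5qr + 1/25q - 3/50r to the basis.

The other S-polynomials (S(f_1,g_3), S(f_2,g_3)) all reduce to 0 modulo the current basis, so we have a Gröbner basis.
Inter-reduce: drop elements whose leading term is divisible by another's, tail-reduce, and make monic.
Reduced Gröbner basis: {p + 1/5q - 3/10r - 1, q^2r - 3/2qr^2 - 6qr - 1/5q + 3/10r}.

Buchberger on the second generating set:
h_1 = 30p - 5q - 9r - 27, LT = p.
h_2 = -10pqr + 2p - 2qr - 2, LT = pqr.

S(h_1,h_2): lcm = pqr. S = 1/5p - 1/6q^2r - 3/10qr^2 - 11/10qr - 1/5.
  leading term p: subtract (1/150)·h_1 from 1/5p - 1/6q^2r - 3/10qr^2 - 11/10qr - 1/5 → -1/6q^2r - 3/10qr^2 - 11/10qr + 1/30q + 3/50r - 1/50
  leading term q^2r: no divisor's leading term divides it; move -1/6q^2r to the remainder.
  leading term qr^2: no divisor's leading term divides it; move -3/10qr^2 to the remainder.
  leading term qr: no divisor's leading term divides it; move -11/10qr to the remainder.
  leading term q: no divisor's leading term divides it; move 1/30q to the remainder.
  leading term r: no divisor's leading term divides it; move 3/50r to the remainder.
  leading term 1: no divisor's leading term divides it; move -1/50 to the remainder.
  remainder -1/6q^2r - 3/10qr^2 - 11/10qr + 1/30q + 3/50r - 1/50 ≠ 0; add k_3 = -1/6q^2r - 3/10qr^2 - 11/10qr + 1/30q + 3/50r - 1/50 to the basis.

The other S-polynomials (S(h_1,k_3), S(h_2,k_3)) all reduce to 0 modulo the current basis, so we have a Gröbner basis.
Inter-reduce: drop elements whose leading term is divisible by another's, tail-reduce, and make monic.
Reduced Gröbner basis: {p - 1/6q - 3/10r - 9/10, q^2r + 9/5qr^2 + 33/5qr - 1/5q - 9/25r + 3/25}.

The bases are distinct; the ideals are different.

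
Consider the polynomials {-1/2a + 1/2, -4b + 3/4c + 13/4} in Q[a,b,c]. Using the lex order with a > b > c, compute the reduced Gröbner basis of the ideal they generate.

G = {a - 1, b - 3/16c - 13/16}

f_1 = -1/2a + 1/2, LT = a.
f_2 = -4b + 3/4c + 13/4, LT = b.

The S-polynomials (S(f_1,f_2)) all reduce to 0 modulo the current basis, so we have a Gröbner basis.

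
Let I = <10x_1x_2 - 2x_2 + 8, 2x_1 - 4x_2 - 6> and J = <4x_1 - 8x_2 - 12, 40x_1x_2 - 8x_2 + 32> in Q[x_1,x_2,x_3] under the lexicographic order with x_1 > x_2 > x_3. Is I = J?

Yes, the ideals are equal.

Equality of ideals is decidable: compute both reduced Gröbner bases (unique for the ordering) and check whether they agree.
Buchberger on the first generating set:
f_1 = 10x_1x_2 - 2x_2 + 8, LT = x_1x_2.
f_2 = 2x_1 - 4x_2 - 6, LT = x_1.

S(f_1,f_2): lcm = x_1x_2. S = 2x_2^2 + 14/5x_2 + 4/5.
  reduce S modulo (f_1, f_2):
  remainder 2x_2^2 + 14/5x_2 + 4/5 ≠ 0; add g_3 = 2x_2^2 + 14/5x_2 + 4/5 to the basis.

The other S-polynomials (S(f_1,g_3), S(f_2,g_3)) all reduce to 0 modulo the current basis, so we have a Gröbner basis.
Inter-reduce: drop elements whose leading term is divisible by another's, tail-reduce, and make monic.
Reduced Gröbner basis: {x_1 - 2x_2 - 3, x_2^2 + 7/5x_2 + 2/5}.

Buchberger on the second generating set:
h_1 = 4x_1 - 8x_2 - 12, LT = x_1.
h_2 = 40x_1x_2 - 8x_2 + 32, LT = x_1x_2.

S(h_1,h_2): lcm = x_1x_2. S = -2x_2^2 - 14/5x_2 - 4/5.
  reduce S modulo (h_1, h_2):
  remainder -2x_2^2 - 14/5x_2 - 4/5 ≠ 0; add k_3 = -2x_2^2 - 14/5x_2 - 4/5 to the basis.

The other S-polynomials (S(h_1,k_3), S(h_2,k_3)) all reduce to 0 modulo the current basis, so we have a Gröbner basis.
Inter-reduce: drop elements whose leading term is divisible by another's, tail-reduce, and make monic.
Reduced Gröbner basis: {x_1 - 2x_2 - 3, x_2^2 + 7/5x_2 + 2/5}.

Same reduced basis, so the two generating sets span the same ideal.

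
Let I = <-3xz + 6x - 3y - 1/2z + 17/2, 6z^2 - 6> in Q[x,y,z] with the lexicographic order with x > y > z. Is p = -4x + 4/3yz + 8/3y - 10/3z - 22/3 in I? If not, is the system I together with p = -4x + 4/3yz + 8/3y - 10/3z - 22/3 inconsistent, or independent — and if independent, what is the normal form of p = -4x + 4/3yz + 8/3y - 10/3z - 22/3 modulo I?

First compute the reduced Gröbner basis of I by Buchberger's algorithm.
f_1 = -3xz + 6x - 3y - 1/2z + 17/2, LT = xz.
f_2 = 6z^2 - 6, LT = z^2.

S(f_1,f_2): lcm = xz^2. S = -2xz + x + yz + 1/6z^2 - 17/6z.
  leading term xz: subtract (2/3)·f_1 from -2xz + x + yz + 1/6z^2 - 17/6z → -3x + yz + 2y + 1/6z^2 - 5/2z - 17/3
  leading term x: no divisor's leading term divides it; move -3x to the remainder.
  leading term yz: no divisor's leading term divides it; move yz to the remainder.
  leading term y: no divisor's leading term divides it; move 2y to the remainder.
  leading term z^2: subtract (1/36)·f_2 from 1/6z^2 - 5/2z - 17/3 → -5/2z - 11/2
  leading term z: no divisor's leading term divides it; move -5/2z to the remainder.
  leading term 1: no divisor's leading term divides it; move -11/2 to the remainder.
  remainder -3x + yz + 2y - 5/2z - 11/2 ≠ 0; add h_3 = -3x + yz + 2y - 5/2z - 11/2 to the basis.

The other S-polynomials (S(f_1,h_3), S(f_2,h_3)) all reduce to 0 modulo the current basis, so we have a Gröbner basis.
Inter-reduce: drop elements whose leading term is divisible by another's, tail-reduce, and make monic.
Reduced Gröbner basis: {x - 1/3yz - 2/3y + 5/6z + 11/6, z^2 - 1}.
Label its elements g_1 = x - 1/3yz - 2/3y + 5/6z + 11/6, g_2 = z^2 - 1.

Reduce p = -4x + 4/3yz + 8/3y - 10/3z - 22/3 modulo G:
  leading term x: subtract (-4)·g_1 from -4x + 4/3yz + 8/3y - 10/3z - 22/3 → 0
  normal form = 0.
Since the normal form is 0, p ∈ I.

-4x + 4/3yz + 8/3y - 10/3z - 22/3 lies in I (it reduces to 0).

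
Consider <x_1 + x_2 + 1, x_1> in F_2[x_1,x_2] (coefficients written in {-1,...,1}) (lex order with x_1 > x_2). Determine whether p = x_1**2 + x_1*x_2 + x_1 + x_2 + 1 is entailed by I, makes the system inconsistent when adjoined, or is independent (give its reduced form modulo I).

First compute the reduced Gröbner basis of I by Buchberger's algorithm.
f_1 = x_1 + x_2 + 1, LT = x_1.
f_2 = x_1, LT = x_1.

S(f_1,f_2): lcm = x_1. S = x_2 + 1.
  leading term x_2: no divisor's leading term divides it; move x_2 to the remainder.
  leading term 1: no divisor's leading term divides it; move 1 to the remainder.
  remainder x_2 + 1 ≠ 0; add h_3 = x_2 + 1 to the basis.

The other S-polynomials (S(f_1,h_3), S(f_2,h_3)) all reduce to 0 modulo the current basis, so we have a Gröbner basis.
Inter-reduce: drop elements whose leading term is divisible by another's, tail-reduce, and make monic.
Reduced Gröbner basis: {x_1, x_2 + 1}.
Label its elements g_1 = x_1, g_2 = x_2 + 1.

Reduce p = x_1**2 + x_1*x_2 + x_1 + x_2 + 1 modulo G:
  leading term x_1**2: subtract (x_1)·g_1 from x_1**2 + x_1*x_2 + x_1 + x_2 + 1 → x_1*x_2 + x_1 + x_2 + 1
  leading term x_1*x_2: subtract (x_2)·g_1 from x_1*x_2 + x_1 + x_2 + 1 → x_1 + x_2 + 1
  leading term x_1: subtract (1)·g_1 from x_1 + x_2 + 1 → x_2 + 1
  leading term x_2: subtract (1)·g_2 from x_2 + 1 → 0
  normal form = 0.
Since the normal form is 0, p ∈ I.

x_1**2 + x_1*x_2 + x_1 + x_2 + 1 lies in I (it reduces to 0).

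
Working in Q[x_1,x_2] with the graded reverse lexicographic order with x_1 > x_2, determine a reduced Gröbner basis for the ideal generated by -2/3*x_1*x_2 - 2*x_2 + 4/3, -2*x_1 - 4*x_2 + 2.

f_1 = -2/3*x_1*x_2 - 2*x_2 + 4/3, LT = x_1*x_2.
f_2 = -2*x_1 - 4*x_2 + 2, LT = x_1.

S(f_1,f_2): lcm = x_1*x_2. S = -2*x_2**2 + 4*x_2 - 2.
  leading term x_2**2: no divisor's leading term divides it; move -2*x_2**2 to the remainder.
  leading term x_2: no divisor's leading term divides it; move 4*x_2 to the remainder.
  leading term 1: no divisor's leading term divides it; move -2 to the remainder.
  remainder -2*x_2**2 + 4*x_2 - 2 ≠ 0; add g_3 = -2*x_2**2 + 4*x_2 - 2 to the basis.

S(f_1,g_3): lcm = x_1*x_2**2. S = 2*x_1*x_2 + 3*x_2**2 - x_1 - 2*x_2.
  leading term x_1*x_2: subtract (-3)·f_1 from 2*x_1*x_2 + 3*x_2**2 - x_1 - 2*x_2 → 3*x_2**2 - x_1 - 8*x_2 + 4
  leading term x_2**2: subtract (-3/2)·g_3 from 3*x_2**2 - x_1 - 8*x_2 + 4 → -x_1 - 2*x_2 + 1
  leading term x_1: subtract (1/2)·f_2 from -x_1 - 2*x_2 + 1 → 0
  remainder 0.

S(f_2,g_3): leading monomials are coprime, so the S-polynomial reduces to 0 (Buchberger's first criterion).
Every S-polynomial of the final basis reduces to 0, so we have a Gröbner basis.
Inter-reduce: drop elements whose leading term is divisible by another's, tail-reduce, and make monic.

G = {x_2**2 - 2*x_2 + 1, x_1 + 2*x_2 - 1}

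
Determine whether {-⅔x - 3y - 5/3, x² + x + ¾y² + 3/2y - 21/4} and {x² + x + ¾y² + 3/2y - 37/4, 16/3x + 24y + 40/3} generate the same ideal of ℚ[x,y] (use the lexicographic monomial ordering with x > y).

No, the ideals differ.

Since reduced Gröbner bases are canonical representatives of ideals under a given ordering, it suffices to compute and compare them.
Buchberger on the first generating set:
f_1 = -⅔x - 3y - 5/3, LT = x.
f_2 = x² + x + ¾y² + 3/2y - 21/4, LT = x².

S(f_1,f_2): lcm = x². S = 9/2xy + 3/2x - ¾y² - 3/2y + 21/4.
  reduce S modulo (f_1, f_2):
  remainder -21y² - 39/2y + 3/2 ≠ 0; add g_3 = -21y² - 39/2y + 3/2 to the basis.

The other S-polynomials (S(f_1,g_3), S(f_2,g_3)) all reduce to 0 modulo the current basis, so we have a Gröbner basis.
Inter-reduce: drop elements whose leading term is divisible by another's, tail-reduce, and make monic.
Reduced Gröbner basis: {x + 9/2y + 5/2, y² + 13/14y - 1/14}.

Buchberger on the second generating set:
h_1 = x² + x + ¾y² + 3/2y - 37/4, LT = x².
h_2 = 16/3x + 24y + 40/3, LT = x.

S(h_1,h_2): lcm = x². S = -9/2xy - 3/2x + ¾y² + 3/2y - 37/4.
  reduce S modulo (h_1, h_2):
  remainder 21y² + 39/2y - 11/2 ≠ 0; add k_3 = 21y² + 39/2y - 11/2 to the basis.

The other S-polynomials (S(h_1,k_3), S(h_2,k_3)) all reduce to 0 modulo the current basis, so we have a Gröbner basis.
Inter-reduce: drop elements whose leading term is divisible by another's, tail-reduce, and make monic.
Reduced Gröbner basis: {x + 9/2y + 5/2, y² + 13/14y - 11/42}.

Since the reduced bases disagree, the two ideals are not the same.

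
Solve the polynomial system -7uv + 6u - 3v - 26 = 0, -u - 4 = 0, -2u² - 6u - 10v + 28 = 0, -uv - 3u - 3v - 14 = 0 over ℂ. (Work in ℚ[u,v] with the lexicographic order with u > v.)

Compute a lex Gröbner basis by Buchberger's algorithm.
f_1 = -7uv + 6u - 3v - 26, LT = uv.
f_2 = -u - 4, LT = u.
f_3 = -2u² - 6u - 10v + 28, LT = u².
f_4 = -uv - 3u - 3v - 14, LT = uv.

S(f_1,f_2): lcm = uv. S = -6/7u - 25/7v + 26/7.
  leading term u: subtract (6/7)·f_2 from -6/7u - 25/7v + 26/7 → -25/7v + 50/7
  leading term v: no divisor's leading term divides it; move -25/7v to the remainder.
  leading term 1: no divisor's leading term divides it; move 50/7 to the remainder.
  remainder -25/7v + 50/7 ≠ 0; add h_5 = -25/7v + 50/7 to the basis.

S(f_1,f_3): lcm = u²v. S = -6/7u² - 18/7uv + 26/7u - 5v² + 14v.
  leading term u²: subtract (6/7u)·f_2 from -6/7u² - 18/7uv + 26/7u - 5v² + 14v → -18/7uv + 50/7u - 5v² + 14v
  leading term uv: subtract (18/49)·f_1 from -18/7uv + 50/7u - 5v² + 14v → 242/49u - 5v² + 740/49v + 468/49
  leading term u: subtract (-242/49)·f_2 from 242/49u - 5v² + 740/49v + 468/49 → -5v² + 740/49v - 500/49
  leading term v²: subtract (7/5v)·h_5 from -5v² + 740/49v - 500/49 → 250/49v - 500/49
  leading term v: subtract (-10/7)·h_5 from 250/49v - 500/49 → 0
  remainder 0.

S(f_1,f_4): lcm = uv. S = -27/7u - 18/7v - 72/7.
  leading term u: subtract (27/7)·f_2 from -27/7u - 18/7v - 72/7 → -18/7v + 36/7
  leading term v: subtract (18/25)·h_5 from -18/7v + 36/7 → 0
  remainder 0.

S(f_2,f_3): lcm = u². S = u - 5v + 14.
  leading term u: subtract (-1)·f_2 from u - 5v + 14 → -5v + 10
  leading term v: subtract (7/5)·h_5 from -5v + 10 → 0
  remainder 0.

S(f_2,f_4): lcm = uv. S = -3u + v - 14.
  leading term u: subtract (3)·f_2 from -3u + v - 14 → v - 2
  leading term v: subtract (-7/25)·h_5 from v - 2 → 0
  remainder 0.

S(f_3,f_4): lcm = u²v. S = -3u² - 14u + 5v² - 14v.
  leading term u²: subtract (3u)·f_2 from -3u² - 14u + 5v² - 14v → -2u + 5v² - 14v
  leading term u: subtract (2)·f_2 from -2u + 5v² - 14v → 5v² - 14v + 8
  leading term v²: subtract (-7/5v)·h_5 from 5v² - 14v + 8 → -4v + 8
  leading term v: subtract (28/25)·h_5 from -4v + 8 → 0
  remainder 0.

S(f_1,h_5): lcm = uv. S = 8/7u + 3/7v + 26/7.
  leading term u: subtract (-8/7)·f_2 from 8/7u + 3/7v + 26/7 → 3/7v - 6/7
  leading term v: subtract (-3/25)·h_5 from 3/7v - 6/7 → 0
  remainder 0.

S(f_2,h_5): leading monomials are coprime, so the S-polynomial reduces to 0 (Buchberger's first criterion).
S(f_3,h_5): leading monomials are coprime, so the S-polynomial reduces to 0 (Buchberger's first criterion).
S(f_4,h_5): lcm = uv. S = 5u + 3v + 14.
  leading term u: subtract (-5)·f_2 from 5u + 3v + 14 → 3v - 6
  leading term v: subtract (-21/25)·h_5 from 3v - 6 → 0
  remainder 0.

Every S-polynomial of the final basis reduces to 0, so we have a Gröbner basis.
Inter-reduce: drop elements whose leading term is divisible by another's, tail-reduce, and make monic.
Reduced Gröbner basis: {u + 4, v - 2}.

From the last basis element, v - 2 = 0, so v takes values in {2}. Each choice, substituted upward through the basis, yields the corresponding point(s) of the solution set.
  v = 2: the earlier basis element becomes u + 4 = 0, giving u = -4 — point (-4, 2).
Each listed point satisfies every original equation (direct substitution).

{(-4, 2)}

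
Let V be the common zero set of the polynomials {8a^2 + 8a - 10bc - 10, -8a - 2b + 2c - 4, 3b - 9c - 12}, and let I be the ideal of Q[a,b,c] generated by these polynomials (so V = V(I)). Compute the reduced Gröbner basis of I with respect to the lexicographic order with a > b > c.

f_1 = 8a^2 + 8a - 10bc - 10, LT = a^2.
f_2 = -8a - 2b + 2c - 4, LT = a.
f_3 = 3b - 9c - 12, LT = b.

S(f_1,f_2): lcm = a^2. S = -1/4ab + 1/4ac + 1/2a - 5/4bc - 5/4.
  reduce S modulo (f_1, f_2, f_3):
  remainder -7/2c^2 - 4c - 1/2 ≠ 0; add g_4 = -7/2c^2 - 4c - 1/2 to the basis.

The other S-polynomials (S(f_1,f_3), S(f_2,f_3), S(f_1,g_4), S(f_2,g_4), S(f_3,g_4)) all reduce to 0 modulo the current basis, so we have a Gröbner basis.
Inter-reduce: drop elements whose leading term is divisible by another's, tail-reduce, and make monic.

G = {a + 1/2c + 3/2, b - 3c - 4, c^2 + 8/7c + 1/7}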